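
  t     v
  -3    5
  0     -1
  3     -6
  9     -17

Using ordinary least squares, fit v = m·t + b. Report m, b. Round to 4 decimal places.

m = -1.8190, b = -0.6571

The normal equations are: 99·m + 9·b = -186;  9·m + 4·b = -19.
(Σt·t = 99, Σt = 9, Σ1 = 4, Σt·v = -186, Σv = -19.)
Eliminating b: 4·(row 1) − 9·(row 2) gives 315·m = 4·(-186) − 9·(-19) = -573, so m = -191/105.
Then b = ((-19) − 9·(-191/105))/4 = -23/35.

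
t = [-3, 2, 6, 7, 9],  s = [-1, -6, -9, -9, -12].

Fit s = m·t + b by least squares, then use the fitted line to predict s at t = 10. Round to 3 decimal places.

ŝ = -12.421

The normal system MᵀM·[m, b]ᵀ = Mᵀs is [[179, 21]; [21, 5]]·[m, b]ᵀ = [-234, -37]ᵀ.
Δ = 179·5 − 21² = 454.
m = ((-234)·5 − 21·(-37))/454 = -393/454; b = (179·(-37) − 21·(-234))/454 = -1709/454.
At t = 10: ŝ = (-393/454)·(10) + (-1709/454)·(1) = -5639/454.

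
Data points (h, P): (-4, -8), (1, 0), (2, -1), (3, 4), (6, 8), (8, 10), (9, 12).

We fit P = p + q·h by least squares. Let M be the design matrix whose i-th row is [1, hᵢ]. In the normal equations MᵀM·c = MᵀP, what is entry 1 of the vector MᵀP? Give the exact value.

25

Entry 1 ↔ basis 1, so (MᵀP)_{1} = Σᵢ Pᵢ = (1)·(-8) + (1)·(0) + (1)·(-1) + (1)·(4) + (1)·(8) + (1)·(10) + (1)·(12) = 25.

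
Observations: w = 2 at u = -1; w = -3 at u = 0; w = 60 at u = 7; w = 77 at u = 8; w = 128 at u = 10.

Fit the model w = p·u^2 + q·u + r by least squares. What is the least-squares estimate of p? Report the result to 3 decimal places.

p = 1.455

AᵀA·[p, q, r]ᵀ = Aᵀw reads: 16498·p + 1854·q + 214·r = 20670;  1854·p + 214·q + 24·r = 2314;  214·p + 24·q + 5·r = 264.
(Σu^2·u^2 = 16498, Σu^2·u = 1854, Σu^2 = 214, Σu·u = 214, Σu = 24, Σ1 = 5, Σu^2·w = 20670, Σu·w = 2314, Σw = 264.)
Row-reducing yields p = 2901/1994, q = -40951/25922, r = -24435/12961.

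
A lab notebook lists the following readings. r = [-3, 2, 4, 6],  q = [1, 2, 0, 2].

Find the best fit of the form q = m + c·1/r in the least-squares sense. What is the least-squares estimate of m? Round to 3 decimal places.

m = 1.142

With design matrix M, MᵀM = [[4, 7/12]; [7/12, 65/144]] and Mᵀq = [5, 1]ᵀ.
Determinant 4·(65/144) − (7/12)² = 211/144.
m = (5·(65/144) − (7/12)·1)/(211/144) = 241/211; c = (4·1 − (7/12)·5)/(211/144) = 156/211.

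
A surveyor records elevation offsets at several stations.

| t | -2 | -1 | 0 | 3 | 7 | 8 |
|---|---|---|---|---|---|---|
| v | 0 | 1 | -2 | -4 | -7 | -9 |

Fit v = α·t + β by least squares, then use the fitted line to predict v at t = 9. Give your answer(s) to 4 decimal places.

Sums needed: Σt·t = 127, Σt = 15, Σ1 = 6.
For Mᵀv: Σt·v = -134, Σv = -21.
Normal equations: [[127, 15]; [15, 6]]·[α, β]ᵀ = [-134, -21]ᵀ.
Δ = 127·6 − 15² = 537.
α = ((-134)·6 − 15·(-21))/537 = -163/179; β = (127·(-21) − 15·(-134))/537 = -219/179.
At t = 9: v̂ = (-163/179)·(9) + (-219/179)·(1) = -1686/179.

v̂ = -9.4190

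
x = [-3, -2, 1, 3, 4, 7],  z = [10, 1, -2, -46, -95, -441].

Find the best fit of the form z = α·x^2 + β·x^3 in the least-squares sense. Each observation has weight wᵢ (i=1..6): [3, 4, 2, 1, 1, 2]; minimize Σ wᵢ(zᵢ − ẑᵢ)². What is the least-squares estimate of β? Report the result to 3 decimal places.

β = -1.013

Entries of AᵀWA: Σwᵢ·x^2·x^2 = 5448, Σwᵢ·x^2·x^3 = 34026, Σwᵢ·x^3·x^3 = 242568.
Moment sums: Σwᵢ·x^2·z = -44870, Σwᵢ·x^3·z = -310694.
Normal equations: [[5448, 34026]; [34026, 242568]]·[α, β]ᵀ = [-44870, -310694]ᵀ.
Determinant 5448·242568 − 34026² = 163741788.
α = ((-44870)·242568 − 34026·(-310694))/163741788 = -26029343/13645149; β = (5448·(-310694) − 34026·(-44870))/163741788 = -13826191/13645149.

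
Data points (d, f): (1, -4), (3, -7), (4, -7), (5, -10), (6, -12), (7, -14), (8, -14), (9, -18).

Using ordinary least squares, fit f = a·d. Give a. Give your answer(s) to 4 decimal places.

a = -1.9466

Compute the Gram sums: Σd·d = 281.
Right-hand side: Σd·f = -547.
AᵀA·[a]ᵀ = Aᵀf becomes [[281]]·[a]ᵀ = [-547]ᵀ.
Hence a = -547 / 281 ≈ -1.94662.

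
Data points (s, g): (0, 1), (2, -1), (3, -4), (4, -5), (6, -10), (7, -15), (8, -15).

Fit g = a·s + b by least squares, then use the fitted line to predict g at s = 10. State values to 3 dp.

MᵀM·[a, b]ᵀ = Mᵀg reads: 178·a + 30·b = -319;  30·a + 7·b = -49.
det = 178·7 − 30² = 346.
a = ((-319)·7 − 30·(-49))/346 = -763/346; b = (178·(-49) − 30·(-319))/346 = 424/173.
At s = 10: ĝ = (-763/346)·(10) + (424/173)·(1) = -3391/173.

ĝ = -19.601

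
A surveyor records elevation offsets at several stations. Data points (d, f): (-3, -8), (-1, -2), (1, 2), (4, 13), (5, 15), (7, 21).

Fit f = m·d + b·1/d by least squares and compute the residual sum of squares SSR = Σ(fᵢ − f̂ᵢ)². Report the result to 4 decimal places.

Sums needed: Σd·d = 101, Σd·1/d = 6, Σ1/d·1/d = 394081/176400.
For Xᵀf: Σd·f = 302, Σ1/d·f = 191/12.
XᵀX·[m, b]ᵀ = Xᵀf becomes [[101, 6]; [6, 394081/176400]]·[m, b]ᵀ = [302, 191/12]ᵀ.
Eliminating b: (394081/176400)·(row 1) − 6·(row 2) gives (33451781/176400)·m = (394081/176400)·302 − 6·(191/12) = 51083131/88200, so m = 9287842/3041071.
Then b = ((191/12) − 6·(9287842/3041071))/(394081/176400) = -3278100/3041071.
Residuals: 2442258/3041071, -72400/3041071, 72400/3041071, 3202080/3041071, -167525/3041071, -684103/3041071; SSR = 499958/276461.

SSR = 1.8084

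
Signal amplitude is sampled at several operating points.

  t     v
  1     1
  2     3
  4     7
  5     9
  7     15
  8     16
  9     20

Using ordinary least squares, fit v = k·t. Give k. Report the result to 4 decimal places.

k = 2.0542

Sums needed: Σt·t = 240.
For Mᵀv: Σt·v = 493.
k = 493/240 = 2.05417.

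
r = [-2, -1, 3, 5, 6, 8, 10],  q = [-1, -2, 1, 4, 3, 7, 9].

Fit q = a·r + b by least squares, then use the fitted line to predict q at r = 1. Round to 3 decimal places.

q̂ = 0.250

AᵀA·[a, b]ᵀ = Aᵀq reads: 239·a + 29·b = 191;  29·a + 7·b = 21.
det = 239·7 − 29² = 832.
a = (191·7 − 29·21)/832 = 7/8; b = (239·21 − 29·191)/832 = -5/8.
At r = 1: q̂ = (7/8)·(1) + (-5/8)·(1) = 1/4.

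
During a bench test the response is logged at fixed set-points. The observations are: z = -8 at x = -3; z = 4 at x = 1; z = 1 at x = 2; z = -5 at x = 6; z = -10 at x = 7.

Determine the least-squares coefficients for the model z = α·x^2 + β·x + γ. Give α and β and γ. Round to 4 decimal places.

With design matrix M, MᵀM = [[3795, 541, 99]; [541, 99, 13]; [99, 13, 5]] and Mᵀz = [-734, -70, -18]ᵀ.
Row-reducing yields α = -451/980, β = 1613/980, γ = 302/245.

α = -0.4602, β = 1.6459, γ = 1.2327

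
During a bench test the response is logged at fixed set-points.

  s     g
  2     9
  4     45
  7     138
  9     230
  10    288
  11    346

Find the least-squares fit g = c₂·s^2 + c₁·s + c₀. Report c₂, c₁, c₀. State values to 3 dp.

c₂ = 2.901, c₁ = -0.249, c₀ = -1.590

Normal-equation sums: Σs^2·s^2 = 33875, Σs^2·s = 3475, Σs^2 = 371, Σs·s = 371, Σs = 43, Σ1 = 6.
For Xᵀg: Σs^2·g = 96814, Σs·g = 9920, Σg = 1056.
XᵀX·[c₂, c₁, c₀]ᵀ = Xᵀg becomes [[33875, 3475, 371]; [3475, 371, 43]; [371, 43, 6]]·[c₂, c₁, c₀]ᵀ = [96814, 9920, 1056]ᵀ.
Solving the 3×3 system (Gaussian elimination) gives c₂ = 60757/20944, c₁ = -5213/20944, c₀ = -4163/2618.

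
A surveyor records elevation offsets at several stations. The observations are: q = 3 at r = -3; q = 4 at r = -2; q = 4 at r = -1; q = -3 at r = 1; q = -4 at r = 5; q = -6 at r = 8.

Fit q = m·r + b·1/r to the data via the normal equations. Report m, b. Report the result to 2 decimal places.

m = -0.71, b = -3.01

The normal system MᵀM·[m, b]ᵀ = Mᵀq is [[104, 6]; [6, 34801/14400]]·[m, b]ᵀ = [-92, -231/20]ᵀ.
Δ = 104·(34801/14400) − 6² = 387613/1800.
m = ((-92)·(34801/14400) − 6·(-231/20))/(387613/1800) = -550943/775226; b = (104·(-231/20) − 6·(-92))/(387613/1800) = -1168560/387613.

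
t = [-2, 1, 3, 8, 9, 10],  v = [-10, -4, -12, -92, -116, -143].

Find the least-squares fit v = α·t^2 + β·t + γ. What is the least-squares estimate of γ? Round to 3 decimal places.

With design matrix X, XᵀX = [[20755, 2261, 259]; [2261, 259, 29]; [259, 29, 6]] and Xᵀv = [-29736, -3230, -377]ᵀ.
Inverting the 3×3 Gram matrix, [α, β, γ]ᵀ = [-76721/51168, 45343/51168, -5101/2132]ᵀ.

γ = -2.393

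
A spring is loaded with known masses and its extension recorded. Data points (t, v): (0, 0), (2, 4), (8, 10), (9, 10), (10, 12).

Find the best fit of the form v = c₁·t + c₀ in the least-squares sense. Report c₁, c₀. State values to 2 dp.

c₁ = 1.10, c₀ = 0.80

Setting ∂/∂c₁ … = 0 gives: 249·c₁ + 29·c₀ = 298;  29·c₁ + 5·c₀ = 36.
Eliminating c₀: 5·(row 1) − 29·(row 2) gives 404·c₁ = 5·298 − 29·36 = 446, so c₁ = 223/202.
Then c₀ = (36 − 29·(223/202))/5 = 161/202.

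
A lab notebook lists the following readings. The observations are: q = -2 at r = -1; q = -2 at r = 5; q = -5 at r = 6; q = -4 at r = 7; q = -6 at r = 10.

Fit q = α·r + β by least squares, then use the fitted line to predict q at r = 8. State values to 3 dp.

With design matrix M, MᵀM = [[211, 27]; [27, 5]] and Mᵀq = [-126, -19]ᵀ.
Eliminating β: 5·(row 1) − 27·(row 2) gives 326·α = 5·(-126) − 27·(-19) = -117, so α = -117/326.
Then β = ((-19) − 27·(-117/326))/5 = -607/326.
At r = 8: q̂ = (-117/326)·(8) + (-607/326)·(1) = -1543/326.

q̂ = -4.733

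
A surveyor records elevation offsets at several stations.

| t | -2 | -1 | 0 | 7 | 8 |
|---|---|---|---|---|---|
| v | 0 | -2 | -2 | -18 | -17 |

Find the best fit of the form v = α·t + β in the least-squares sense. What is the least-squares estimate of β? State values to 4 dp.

Forming MᵀM = [[118, 12]; [12, 5]] and Mᵀv = [-260, -39]ᵀ gives MᵀM·[α, β]ᵀ = Mᵀv.
det = 118·5 − 12² = 446.
α = ((-260)·5 − 12·(-39))/446 = -416/223; β = (118·(-39) − 12·(-260))/446 = -741/223.

β = -3.3229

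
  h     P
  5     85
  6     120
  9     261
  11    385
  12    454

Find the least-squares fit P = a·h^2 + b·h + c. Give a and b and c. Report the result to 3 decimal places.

a = 2.898, b = 3.543, c = -5.360

With design matrix A, AᵀA = [[43859, 4129, 407]; [4129, 407, 43]; [407, 43, 5]] and AᵀP = [139547, 13177, 1305]ᵀ.
Row-reducing yields a = 1504/519, b = 613/173, c = -2782/519.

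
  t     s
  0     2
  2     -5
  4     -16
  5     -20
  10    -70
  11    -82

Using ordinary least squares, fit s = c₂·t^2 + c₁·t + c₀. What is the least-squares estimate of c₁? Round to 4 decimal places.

With design matrix X, XᵀX = [[25538, 2528, 266]; [2528, 266, 32]; [266, 32, 6]] and Xᵀs = [-17698, -1776, -191]ᵀ.
Solving the 3×3 system (Gaussian elimination) gives c₂ = -4595/9204, c₁ = -4912/2301, c₀ = 5169/3068.

c₁ = -2.1347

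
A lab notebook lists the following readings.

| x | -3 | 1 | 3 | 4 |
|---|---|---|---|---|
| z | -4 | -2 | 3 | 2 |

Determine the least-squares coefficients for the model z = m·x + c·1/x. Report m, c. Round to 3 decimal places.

With design matrix M, MᵀM = [[35, 4]; [4, 185/144]] and Mᵀz = [27, 5/6]ᵀ.
det = 35·(185/144) − 4² = 4171/144.
m = (27·(185/144) − 4·(5/6))/(4171/144) = 105/97; c = (35·(5/6) − 4·27)/(4171/144) = -264/97.

m = 1.082, c = -2.722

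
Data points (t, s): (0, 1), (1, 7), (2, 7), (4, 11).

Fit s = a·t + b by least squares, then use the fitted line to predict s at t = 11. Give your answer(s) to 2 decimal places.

With design matrix A, AᵀA = [[21, 7]; [7, 4]] and Aᵀs = [65, 26]ᵀ.
Δ = 21·4 − 7² = 35.
a = (65·4 − 7·26)/35 = 78/35; b = (21·26 − 7·65)/35 = 13/5.
At t = 11: ŝ = (78/35)·(11) + (13/5)·(1) = 949/35.

ŝ = 27.11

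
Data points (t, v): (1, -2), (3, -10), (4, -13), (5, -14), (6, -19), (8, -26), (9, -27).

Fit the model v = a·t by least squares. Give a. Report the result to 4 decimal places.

Entries of XᵀX: Σt·t = 232.
Right-hand side: Σt·v = -719.
So XᵀX·[a]ᵀ = Xᵀv: [[232]]·[a]ᵀ = [-719]ᵀ.
a = (-719)/232 = -3.09914.

a = -3.0991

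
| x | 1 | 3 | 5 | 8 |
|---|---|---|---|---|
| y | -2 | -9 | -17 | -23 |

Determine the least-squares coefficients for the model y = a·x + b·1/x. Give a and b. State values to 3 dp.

Entries of MᵀM: Σx·x = 99, Σx·1/x = 4, Σ1/x·1/x = 16801/14400.
Moment sums: Σx·y = -298, Σ1/x·y = -451/40.
MᵀM·[a, b]ᵀ = Mᵀy becomes [[99, 4]; [4, 16801/14400]]·[a, b]ᵀ = [-298, -451/40]ᵀ.
Determinant 99·(16801/14400) − 4² = 159211/1600.
a = ((-298)·(16801/14400) − 4·(-451/40))/(159211/1600) = -4357258/1432899; b = (99·(-451/40) − 4·(-298))/(159211/1600) = 121240/159211.

a = -3.041, b = 0.762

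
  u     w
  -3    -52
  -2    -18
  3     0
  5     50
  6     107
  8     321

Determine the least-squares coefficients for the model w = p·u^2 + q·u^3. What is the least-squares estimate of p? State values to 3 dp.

Entries of MᵀM: Σu^2·u^2 = 6195, Σu^2·u^3 = 43637, Σu^3·u^3 = 325947.
Right-hand side: Σu^2·w = 25106, Σu^3·w = 195262.
Normal equations: [[6195, 43637]; [43637, 325947]]·[p, q]ᵀ = [25106, 195262]ᵀ.
det = 6195·325947 − 43637² = 115053896.
p = (25106·325947 − 43637·195262)/115053896 = -42177814/14381737; q = (6195·195262 − 43637·25106)/115053896 = 14262196/14381737.

p = -2.933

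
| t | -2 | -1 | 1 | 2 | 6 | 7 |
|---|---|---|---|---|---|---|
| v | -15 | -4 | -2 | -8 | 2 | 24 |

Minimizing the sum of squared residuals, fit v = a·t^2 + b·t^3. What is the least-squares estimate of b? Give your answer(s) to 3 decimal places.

b = 0.465

Normal-equation sums: Σt^2·t^2 = 3731, Σt^2·t^3 = 24583, Σt^3·t^3 = 164435.
For Xᵀv: Σt^2·v = 1150, Σt^3·v = 8722.
Eliminating b: 164435·(row 1) − 24583·(row 2) gives 9183096·a = 164435·1150 − 24583·8722 = -25312676, so a = -6328169/2295774.
Then b = (8722 − 24583·(-6328169/2295774))/164435 = 82141/176598.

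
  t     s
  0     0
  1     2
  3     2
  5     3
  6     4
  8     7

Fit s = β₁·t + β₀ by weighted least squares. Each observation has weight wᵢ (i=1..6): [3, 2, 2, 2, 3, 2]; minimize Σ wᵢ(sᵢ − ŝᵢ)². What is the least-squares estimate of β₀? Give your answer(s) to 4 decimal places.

Compute the Gram sums: Σwᵢ·t·t = 306, Σwᵢ·t = 52, Σwᵢ·1 = 14.
Right-hand side: Σwᵢ·t·s = 230, Σwᵢ·s = 40.
So AᵀWA·[β₁, β₀]ᵀ = AᵀWs: [[306, 52]; [52, 14]]·[β₁, β₀]ᵀ = [230, 40]ᵀ.
Δ = 306·14 − 52² = 1580.
β₁ = (230·14 − 52·40)/1580 = 57/79; β₀ = (306·40 − 52·230)/1580 = 14/79.

β₀ = 0.1772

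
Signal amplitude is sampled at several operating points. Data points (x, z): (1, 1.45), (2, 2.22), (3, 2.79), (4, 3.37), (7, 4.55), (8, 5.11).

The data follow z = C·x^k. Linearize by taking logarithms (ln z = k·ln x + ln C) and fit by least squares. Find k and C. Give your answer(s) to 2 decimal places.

k = 0.60, C = 1.46

Linearized form: ln z = k·ln x + ln C. From the 6 transformed points,
AᵀA = [[11.7199, 7.2034]; [7.2034, 6]], rhs = [9.7045, 6.5564]ᵀ  (here Σln x = 7.2034, Σ(ln x)² = 11.7199, Σln z = 6.5564, Σln x·ln z = 9.7045).
Solving (det = 18.4301): k = 0.59680, ln C = 0.37623, so C = exp(0.37623) = 1.45678.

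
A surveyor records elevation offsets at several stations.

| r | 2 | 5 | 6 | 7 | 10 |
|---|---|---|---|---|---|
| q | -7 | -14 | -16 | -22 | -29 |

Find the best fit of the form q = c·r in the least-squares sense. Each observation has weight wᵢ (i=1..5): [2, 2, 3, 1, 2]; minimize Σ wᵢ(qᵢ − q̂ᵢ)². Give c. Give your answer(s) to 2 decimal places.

c = -2.87

Normal-equation sums: Σwᵢ·r·r = 415.
For XᵀWq: Σwᵢ·r·q = -1190.
XᵀWX·[c]ᵀ = XᵀWq becomes [[415]]·[c]ᵀ = [-1190]ᵀ.
c = (-1190)/415 = -2.86747.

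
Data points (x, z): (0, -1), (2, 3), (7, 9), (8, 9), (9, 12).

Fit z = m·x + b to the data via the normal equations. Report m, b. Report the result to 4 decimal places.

Forming AᵀA = [[198, 26]; [26, 5]] and Aᵀz = [249, 32]ᵀ gives AᵀA·[m, b]ᵀ = Aᵀz.
Eliminating b: 5·(row 1) − 26·(row 2) gives 314·m = 5·249 − 26·32 = 413, so m = 413/314.
Then b = (32 − 26·(413/314))/5 = -69/157.

m = 1.3153, b = -0.4395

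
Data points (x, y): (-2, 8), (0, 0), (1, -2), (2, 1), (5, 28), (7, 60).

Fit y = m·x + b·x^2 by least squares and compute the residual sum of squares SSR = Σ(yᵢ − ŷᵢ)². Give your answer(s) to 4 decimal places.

SSR = 6.8129

Forming MᵀM = [[83, 469]; [469, 3059]] and Mᵀy = [544, 3674]ᵀ gives MᵀM·[m, b]ᵀ = Mᵀy.
det = 83·3059 − 469² = 33936.
m = (544·3059 − 469·3674)/33936 = -1405/808; b = (83·3674 − 469·544)/33936 = 8301/5656.
Residuals: -3813/2828, 0, -4889/2828, -39/28, 9/2828, 26/101; SSR = 19267/2828.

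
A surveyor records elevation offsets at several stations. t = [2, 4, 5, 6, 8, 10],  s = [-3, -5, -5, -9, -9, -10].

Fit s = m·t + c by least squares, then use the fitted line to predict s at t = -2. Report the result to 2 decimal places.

ŝ = 0.42

Setting ∂/∂m … = 0 gives: 245·m + 35·c = -277;  35·m + 6·c = -41.
(Σt·t = 245, Σt = 35, Σ1 = 6, Σt·s = -277, Σs = -41.)
det = 245·6 − 35² = 245.
m = ((-277)·6 − 35·(-41))/245 = -227/245; c = (245·(-41) − 35·(-277))/245 = -10/7.
At t = -2: ŝ = (-227/245)·(-2) + (-10/7)·(1) = 104/245.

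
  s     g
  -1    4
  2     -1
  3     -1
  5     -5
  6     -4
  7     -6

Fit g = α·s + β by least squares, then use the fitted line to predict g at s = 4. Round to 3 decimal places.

ĝ = -2.569

Sums needed: Σs·s = 124, Σs = 22, Σ1 = 6.
For Xᵀg: Σs·g = -100, Σg = -13.
So XᵀX·[α, β]ᵀ = Xᵀg: [[124, 22]; [22, 6]]·[α, β]ᵀ = [-100, -13]ᵀ.
Determinant 124·6 − 22² = 260.
α = ((-100)·6 − 22·(-13))/260 = -157/130; β = (124·(-13) − 22·(-100))/260 = 147/65.
At s = 4: ĝ = (-157/130)·(4) + (147/65)·(1) = -167/65.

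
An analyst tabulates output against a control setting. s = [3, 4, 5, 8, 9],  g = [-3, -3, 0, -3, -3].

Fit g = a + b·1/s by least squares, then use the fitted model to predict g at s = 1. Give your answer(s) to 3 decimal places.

ĝ = -2.675

Setting ∂/∂a … = 0 gives: 5·a + (367/360)·b = -12;  (367/360)·a + (31309/129600)·b = -59/24.
(Σ1 = 5, Σ1/s = 367/360, Σ1/s·1/s = 31309/129600, Σg = -12, Σ1/s·g = -59/24.)
Δ = 5·(31309/129600) − (367/360)² = 683/4050.
a = ((-12)·(31309/129600) − (367/360)·(-59/24))/(683/4050) = -50913/21856; b = (5·(-59/24) − (367/360)·(-12))/(683/4050) = -945/2732.
At s = 1: ĝ = (-50913/21856)·(1) + (-945/2732)·(1) = -58473/21856.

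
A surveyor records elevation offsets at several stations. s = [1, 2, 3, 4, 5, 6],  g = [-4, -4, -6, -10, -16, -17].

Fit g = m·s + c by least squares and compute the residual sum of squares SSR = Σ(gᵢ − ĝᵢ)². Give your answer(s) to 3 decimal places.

The normal equations are: 91·m + 21·c = -252;  21·m + 6·c = -57.
(Σs·s = 91, Σs = 21, Σ1 = 6, Σs·g = -252, Σg = -57.)
Determinant 91·6 − 21² = 105.
m = ((-252)·6 − 21·(-57))/105 = -3; c = (91·(-57) − 21·(-252))/105 = 1.
Residuals: -2, 1, 2, 1, -2, 0; SSR = 14.

SSR = 14.000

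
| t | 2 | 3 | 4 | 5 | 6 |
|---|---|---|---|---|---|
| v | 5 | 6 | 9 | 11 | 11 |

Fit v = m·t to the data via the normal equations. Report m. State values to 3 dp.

Compute the Gram sums: Σt·t = 90.
For Aᵀv: Σt·v = 185.
AᵀA·[m]ᵀ = Aᵀv becomes [[90]]·[m]ᵀ = [185]ᵀ.
m = 185/90 = 2.05556.

m = 2.056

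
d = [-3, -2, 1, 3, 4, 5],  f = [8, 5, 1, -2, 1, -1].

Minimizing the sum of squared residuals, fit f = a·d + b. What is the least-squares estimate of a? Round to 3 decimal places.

Entries of MᵀM: Σd·d = 64, Σd = 8, Σ1 = 6.
Right-hand side: Σd·f = -40, Σf = 12.
Normal equations: [[64, 8]; [8, 6]]·[a, b]ᵀ = [-40, 12]ᵀ.
det = 64·6 − 8² = 320.
a = ((-40)·6 − 8·12)/320 = -21/20; b = (64·12 − 8·(-40))/320 = 17/5.

a = -1.050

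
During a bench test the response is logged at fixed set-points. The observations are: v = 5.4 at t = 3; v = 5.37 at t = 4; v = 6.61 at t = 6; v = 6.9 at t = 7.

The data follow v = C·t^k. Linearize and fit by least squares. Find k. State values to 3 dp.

k = 0.324

Linearized form: ln v = k·ln t + ln C. From the 4 transformed points,
Σln t = 6.2226, Σ(ln t)² = 10.1257, Σln v = 7.1873, Σln t·ln v = 11.3253.
Normal system: [[10.1257, 6.2226]; [6.2226, 4]]·[k, ln C]ᵀ = [11.3253, 7.1873]ᵀ.
Δ = 10.1257·4 − (6.2226)² = 1.7825; k = (11.3253·4 − 6.2226·7.1873)/1.7825 = 0.32392, ln C = (10.1257·7.1873 − 6.2226·11.3253)/1.7825 = 1.29292.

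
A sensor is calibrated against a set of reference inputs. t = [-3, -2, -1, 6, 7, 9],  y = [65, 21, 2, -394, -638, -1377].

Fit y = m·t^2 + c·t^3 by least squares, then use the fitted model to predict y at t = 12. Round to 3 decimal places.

Normal-equation sums: Σt^2·t^2 = 10356, Σt^2·t^3 = 83356, Σt^3·t^3 = 696540.
And Σt^2·y = -156312, Σt^3·y = -1309696.
Normal equations: [[10356, 83356]; [83356, 696540]]·[m, c]ᵀ = [-156312, -1309696]ᵀ.
Δ = 10356·696540 − 83356² = 265145504.
m = ((-156312)·696540 − 83356·(-1309696))/265145504 = 705431/637369; c = (10356·(-1309696) − 83356·(-156312))/265145504 = -16677147/8285797.
At t = 12: ŷ = (705431/637369)·(144) + (-16677147/8285797)·(1728) = -27497543184/8285797.

ŷ = -3318.636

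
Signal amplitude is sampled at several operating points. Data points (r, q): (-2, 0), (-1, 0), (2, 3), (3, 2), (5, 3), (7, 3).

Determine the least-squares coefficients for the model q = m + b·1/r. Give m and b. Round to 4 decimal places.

Entries of XᵀX: Σ1 = 6, Σ1/r = -34/105, Σ1/r·1/r = 36857/22050.
Moment sums: Σq = 11, Σ1/r·q = 671/210.
Normal equations: [[6, -34/105]; [-34/105, 36857/22050]]·[m, b]ᵀ = [11, 671/210]ᵀ.
Δ = 6·(36857/22050) − (-34/105)² = 21883/2205.
m = (11·(36857/22050) − (-34/105)·(671/210))/(21883/2205) = 428241/218830; b = (6·(671/210) − (-34/105)·11)/(21883/2205) = 50127/21883.

m = 1.9570, b = 2.2907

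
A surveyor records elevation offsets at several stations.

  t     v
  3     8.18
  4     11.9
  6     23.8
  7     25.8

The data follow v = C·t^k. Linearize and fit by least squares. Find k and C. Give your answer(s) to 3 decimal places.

With ln vᵢ as the transformed response and ln tᵢ as the regressor:
AᵀA = [[10.1257, 6.2226]; [6.2226, 4]], rhs = [17.7464, 10.9983]ᵀ  (here Σln t = 6.2226, Σ(ln t)² = 10.1257, Σln v = 10.9983, Σln t·ln v = 17.7464).
Δ = 10.1257·4 − (6.2226)² = 1.7825; k = (17.7464·4 − 6.2226·10.9983)/1.7825 = 1.42944, ln C = (10.1257·10.9983 − 6.2226·17.7464)/1.7825 = 0.52587, so C = exp(0.52587) = 1.69193.

k = 1.429, C = 1.692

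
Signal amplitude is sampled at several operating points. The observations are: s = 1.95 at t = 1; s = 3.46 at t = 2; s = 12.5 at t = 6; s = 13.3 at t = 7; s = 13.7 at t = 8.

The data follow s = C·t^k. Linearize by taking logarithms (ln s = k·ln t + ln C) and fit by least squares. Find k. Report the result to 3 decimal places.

k = 0.996

Linearized form: ln s = k·ln t + ln C. From the 5 transformed points,
AᵀA = [[11.8015, 6.5103]; [6.5103, 5]], rhs = [15.8642, 9.6400]ᵀ  (here Σln t = 6.5103, Σ(ln t)² = 11.8015, Σln s = 9.6400, Σln t·ln s = 15.8642).
Solving (det = 16.6240): k = 0.99627, ln C = 0.63080.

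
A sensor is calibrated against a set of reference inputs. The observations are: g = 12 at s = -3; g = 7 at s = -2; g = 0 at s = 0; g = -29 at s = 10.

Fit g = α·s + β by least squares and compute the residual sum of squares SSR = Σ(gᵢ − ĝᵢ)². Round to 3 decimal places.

AᵀA·[α, β]ᵀ = Aᵀg reads: 113·α + 5·β = -340;  5·α + 4·β = -10.
det = 113·4 − 5² = 427.
α = ((-340)·4 − 5·(-10))/427 = -1310/427; β = (113·(-10) − 5·(-340))/427 = 570/427.
Residuals: 624/427, -201/427, -570/427, 21/61; SSR = 1818/427.

SSR = 4.258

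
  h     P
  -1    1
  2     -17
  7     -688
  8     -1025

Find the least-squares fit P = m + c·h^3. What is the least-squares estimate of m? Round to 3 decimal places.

Compute the Gram sums: Σ1 = 4, Σh^3 = 862, Σh^3·h^3 = 379858.
Moment sums: ΣP = -1729, Σh^3·P = -760921.
So XᵀX·[m, c]ᵀ = XᵀP: [[4, 862]; [862, 379858]]·[m, c]ᵀ = [-1729, -760921]ᵀ.
Δ = 4·379858 − 862² = 776388.
m = ((-1729)·379858 − 862·(-760921))/776388 = -71715/64699; c = (4·(-760921) − 862·(-1729))/776388 = -258881/129398.

m = -1.108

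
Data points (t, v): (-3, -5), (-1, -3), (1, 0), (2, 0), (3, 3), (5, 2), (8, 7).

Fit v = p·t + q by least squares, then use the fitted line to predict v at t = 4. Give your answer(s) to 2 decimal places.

From the data, Σt·t = 113, Σt = 15, Σ1 = 7.
And Σt·v = 93, Σv = 4.
XᵀX·[p, q]ᵀ = Xᵀv becomes [[113, 15]; [15, 7]]·[p, q]ᵀ = [93, 4]ᵀ.
Determinant 113·7 − 15² = 566.
p = (93·7 − 15·4)/566 = 591/566; q = (113·4 − 15·93)/566 = -943/566.
At t = 4: v̂ = (591/566)·(4) + (-943/566)·(1) = 1421/566.

v̂ = 2.51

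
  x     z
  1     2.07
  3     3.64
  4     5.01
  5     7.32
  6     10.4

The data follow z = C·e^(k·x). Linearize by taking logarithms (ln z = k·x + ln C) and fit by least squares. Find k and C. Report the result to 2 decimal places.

Linearized form: ln z = k·x + ln C. From the 5 transformed points,
Sums: Σx = 19.0000, Σ(x)² = 87.0000, Σln z = 7.9634, Σx·ln z = 35.0531.
Normal system: [[87.0000, 19.0000]; [19.0000, 5]]·[k, ln C]ᵀ = [35.0531, 7.9634]ᵀ.
Slope k = (n·Σx·ln z − Σx·Σln z)/(n·Σ(x)² − (Σx)²) = (5·35.0531 − 19.0000·7.9634)/74.0000 = 0.32380; ln C = (Σln z − k·Σx)/n = 0.36223, so C = exp(0.36223) = 1.43653.

k = 0.32, C = 1.44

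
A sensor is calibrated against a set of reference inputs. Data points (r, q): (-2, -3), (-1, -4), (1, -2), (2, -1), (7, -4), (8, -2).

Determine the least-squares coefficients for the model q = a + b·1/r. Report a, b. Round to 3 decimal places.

XᵀX·[a, b]ᵀ = Xᵀq reads: 6·a + (15/56)·b = -16;  (15/56)·a + (7953/3136)·b = 61/28.
(Σ1 = 6, Σ1/r = 15/56, Σ1/r·1/r = 7953/3136, Σq = -16, Σ1/r·q = 61/28.)
det = 6·(7953/3136) − (15/56)² = 47493/3136.
a = ((-16)·(7953/3136) − (15/56)·(61/28))/(47493/3136) = -14342/5277; b = (6·(61/28) − (15/56)·(-16))/(47493/3136) = 2016/1759.

a = -2.718, b = 1.146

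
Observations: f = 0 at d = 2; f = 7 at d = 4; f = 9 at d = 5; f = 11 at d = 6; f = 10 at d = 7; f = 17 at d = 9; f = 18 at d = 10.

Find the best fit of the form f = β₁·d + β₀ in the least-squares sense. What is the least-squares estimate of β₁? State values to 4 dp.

Sums needed: Σd·d = 311, Σd = 43, Σ1 = 7.
For Aᵀf: Σd·f = 542, Σf = 72.
So AᵀA·[β₁, β₀]ᵀ = Aᵀf: [[311, 43]; [43, 7]]·[β₁, β₀]ᵀ = [542, 72]ᵀ.
det = 311·7 − 43² = 328.
β₁ = (542·7 − 43·72)/328 = 349/164; β₀ = (311·72 − 43·542)/328 = -457/164.

β₁ = 2.1280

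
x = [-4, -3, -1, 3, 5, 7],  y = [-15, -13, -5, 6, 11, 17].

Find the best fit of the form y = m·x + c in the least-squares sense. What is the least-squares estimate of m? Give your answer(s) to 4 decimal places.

Normal-equation sums: Σx·x = 109, Σx = 7, Σ1 = 6.
And Σx·y = 296, Σy = 1.
So MᵀM·[m, c]ᵀ = Mᵀy: [[109, 7]; [7, 6]]·[m, c]ᵀ = [296, 1]ᵀ.
Eliminating c: 6·(row 1) − 7·(row 2) gives 605·m = 6·296 − 7·1 = 1769, so m = 1769/605.
Then c = (1 − 7·(1769/605))/6 = -1963/605.

m = 2.9240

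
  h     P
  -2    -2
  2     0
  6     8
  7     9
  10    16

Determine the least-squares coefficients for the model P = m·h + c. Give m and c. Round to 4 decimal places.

Forming AᵀA = [[193, 23]; [23, 5]] and AᵀP = [275, 31]ᵀ gives AᵀA·[m, c]ᵀ = AᵀP.
Determinant 193·5 − 23² = 436.
m = (275·5 − 23·31)/436 = 331/218; c = (193·31 − 23·275)/436 = -171/218.

m = 1.5183, c = -0.7844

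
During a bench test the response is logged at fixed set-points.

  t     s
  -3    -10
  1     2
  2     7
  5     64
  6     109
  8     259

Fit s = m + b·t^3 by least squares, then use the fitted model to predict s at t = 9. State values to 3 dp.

ŝ = 366.727

Normal-equation sums: Σ1 = 6, Σt^3 = 835, Σt^3·t^3 = 325219.
For Xᵀs: Σs = 431, Σt^3·s = 164480.
Eliminating b: 325219·(row 1) − 835·(row 2) gives 1254089·m = 325219·431 − 835·164480 = 2828589, so m = 2828589/1254089.
Then b = (164480 − 835·(2828589/1254089))/325219 = 626995/1254089.
At t = 9: ŝ = (2828589/1254089)·(1) + (626995/1254089)·(729) = 459907944/1254089.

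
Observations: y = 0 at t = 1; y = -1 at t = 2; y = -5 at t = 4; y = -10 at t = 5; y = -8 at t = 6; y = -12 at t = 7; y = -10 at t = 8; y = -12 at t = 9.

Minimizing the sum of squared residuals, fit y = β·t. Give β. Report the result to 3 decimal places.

β = -1.420

Setting ∂/∂β … = 0 gives: 276·β = -392.
(Σt·t = 276, Σt·y = -392.)
Hence β = -392 / 276 ≈ -1.42029.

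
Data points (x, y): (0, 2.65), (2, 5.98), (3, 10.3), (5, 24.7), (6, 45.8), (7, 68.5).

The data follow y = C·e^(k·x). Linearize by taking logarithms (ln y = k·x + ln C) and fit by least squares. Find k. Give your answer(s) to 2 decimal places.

With ln yᵢ as the transformed response and xᵢ as the regressor:
Over the data: Σx = 23.0000, Σ(x)² = 123.0000, Σln y = 16.3530, Σx·ln y = 79.1408.
Normal system: [[123.0000, 23.0000]; [23.0000, 6]]·[k, ln C]ᵀ = [79.1408, 16.3530]ᵀ.
Solving (det = 209.0000): k = 0.47237, ln C = 0.91476.

k = 0.47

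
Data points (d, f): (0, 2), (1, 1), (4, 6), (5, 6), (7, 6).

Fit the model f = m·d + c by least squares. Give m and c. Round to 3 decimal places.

From the data, Σd·d = 91, Σd = 17, Σ1 = 5.
Moment sums: Σd·f = 97, Σf = 21.
Normal equations: [[91, 17]; [17, 5]]·[m, c]ᵀ = [97, 21]ᵀ.
det = 91·5 − 17² = 166.
m = (97·5 − 17·21)/166 = 64/83; c = (91·21 − 17·97)/166 = 131/83.

m = 0.771, c = 1.578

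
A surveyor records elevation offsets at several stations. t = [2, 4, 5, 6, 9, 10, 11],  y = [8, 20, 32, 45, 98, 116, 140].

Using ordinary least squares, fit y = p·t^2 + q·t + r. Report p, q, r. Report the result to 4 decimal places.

p = 1.0758, q = 0.8362, r = 1.0952

Normal-equation sums: Σt^2·t^2 = 33395, Σt^2·t = 3473, Σt^2 = 383, Σt·t = 383, Σt = 47, Σ1 = 7.
For Xᵀy: Σt^2·y = 39250, Σt·y = 4108, Σy = 459.
XᵀX·[p, q, r]ᵀ = Xᵀy becomes [[33395, 3473, 383]; [3473, 383, 47]; [383, 47, 7]]·[p, q, r]ᵀ = [39250, 4108, 459]ᵀ.
Solving the 3×3 system (Gaussian elimination) gives p = 32883/30566, q = 25559/30566, r = 16738/15283.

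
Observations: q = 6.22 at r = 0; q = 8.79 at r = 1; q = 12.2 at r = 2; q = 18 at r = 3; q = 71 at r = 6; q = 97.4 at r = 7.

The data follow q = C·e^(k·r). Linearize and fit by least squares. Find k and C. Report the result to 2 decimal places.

Let Y = ln q. Fitting Y = k·r + ln C by least squares:
AᵀA = [[99.0000, 19.0000]; [19.0000, 6]], rhs = [73.4755, 18.2347]ᵀ  (here Σr = 19.0000, Σ(r)² = 99.0000, Σln q = 18.2347, Σr·ln q = 73.4755).
Δ = 99.0000·6 − (19.0000)² = 233.0000; k = (73.4755·6 − 19.0000·18.2347)/233.0000 = 0.40512, ln C = (99.0000·18.2347 − 19.0000·73.4755)/233.0000 = 1.75623, so C = exp(1.75623) = 5.79056.

k = 0.41, C = 5.79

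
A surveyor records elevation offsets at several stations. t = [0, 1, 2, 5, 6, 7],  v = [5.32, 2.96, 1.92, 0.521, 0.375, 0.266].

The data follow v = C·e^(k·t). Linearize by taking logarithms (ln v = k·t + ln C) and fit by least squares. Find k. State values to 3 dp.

k = -0.424

With ln vᵢ as the transformed response and tᵢ as the regressor:
XᵀX = [[115.0000, 21.0000]; [21.0000, 6]], rhs = [-16.0250, 0.4519]ᵀ  (here Σt = 21.0000, Σ(t)² = 115.0000, Σln v = 0.4519, Σt·ln v = -16.0250).
Δ = 115.0000·6 − (21.0000)² = 249.0000; k = (-16.0250·6 − 21.0000·0.4519)/249.0000 = -0.42426, ln C = (115.0000·0.4519 − 21.0000·-16.0250)/249.0000 = 1.56021.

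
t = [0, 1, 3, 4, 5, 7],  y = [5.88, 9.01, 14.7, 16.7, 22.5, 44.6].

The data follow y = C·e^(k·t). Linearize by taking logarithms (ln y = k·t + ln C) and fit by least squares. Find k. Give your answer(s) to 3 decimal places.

Linearized form: ln y = k·t + ln C. From the 6 transformed points,
Σt = 20.0000, Σ(t)² = 100.0000, Σln y = 16.3844, Σt·ln y = 63.6752.
Equations: 100.0000·k + 20.0000·ln C = 63.6752;  20.0000·k + 6·ln C = 16.3844.
Slope k = (n·Σt·ln y − Σt·Σln y)/(n·Σ(t)² − (Σt)²) = (6·63.6752 − 20.0000·16.3844)/200.0000 = 0.27182; ln C = (Σln y − k·Σt)/n = 1.82468.

k = 0.272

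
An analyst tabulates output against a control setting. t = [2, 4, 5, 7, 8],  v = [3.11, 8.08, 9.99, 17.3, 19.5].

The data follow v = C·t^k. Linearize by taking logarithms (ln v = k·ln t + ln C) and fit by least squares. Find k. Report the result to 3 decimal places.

Let Y = ln v. Fitting Y = k·ln t + ln C by least squares:
Σln t = 7.7142, Σ(ln t)² = 13.1032, Σln v = 11.3467, Σln t·ln v = 19.1113.
Equations: 13.1032·k + 7.7142·ln C = 19.1113;  7.7142·k + 5·ln C = 11.3467.
Solving (det = 6.0066): k = 1.33603, ln C = 0.20806.

k = 1.336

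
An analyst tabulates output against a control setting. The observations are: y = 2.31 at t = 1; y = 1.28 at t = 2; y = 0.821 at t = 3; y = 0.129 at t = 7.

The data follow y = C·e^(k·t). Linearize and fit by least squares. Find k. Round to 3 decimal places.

k = -0.473

With ln yᵢ as the transformed response and tᵢ as the regressor:
AᵀA = [[63.0000, 13.0000]; [13.0000, 4]], rhs = [-13.5963, -1.1611]ᵀ  (here Σt = 13.0000, Σ(t)² = 63.0000, Σln y = -1.1611, Σt·ln y = -13.5963).
Δ = 63.0000·4 − (13.0000)² = 83.0000; k = (-13.5963·4 − 13.0000·-1.1611)/83.0000 = -0.47339, ln C = (63.0000·-1.1611 − 13.0000·-13.5963)/83.0000 = 1.24825.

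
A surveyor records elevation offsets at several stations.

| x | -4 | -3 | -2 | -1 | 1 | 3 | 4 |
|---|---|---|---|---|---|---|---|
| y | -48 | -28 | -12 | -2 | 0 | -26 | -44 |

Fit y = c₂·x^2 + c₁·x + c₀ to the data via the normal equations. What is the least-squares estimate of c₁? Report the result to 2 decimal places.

The normal equations are: 692·c₂ + (-8)·c₁ + 56·c₀ = -2008;  (-8)·c₂ + 56·c₁ + (-2)·c₀ = 48;  56·c₂ + (-2)·c₁ + 7·c₀ = -160.
Row-reducing yields c₂ = -17662/5889, c₁ = 2792/5889, c₀ = 192/151.

c₁ = 0.47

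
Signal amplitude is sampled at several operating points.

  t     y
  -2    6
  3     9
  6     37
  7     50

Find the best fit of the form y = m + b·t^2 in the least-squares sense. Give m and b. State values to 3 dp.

Setting ∂/∂m … = 0 gives: 4·m + 98·b = 102;  98·m + 3794·b = 3887.
Eliminating b: 3794·(row 1) − 98·(row 2) gives 5572·m = 3794·102 − 98·3887 = 6062, so m = 433/398.
Then b = (3887 − 98·(433/398))/3794 = 1388/1393.

m = 1.088, b = 0.996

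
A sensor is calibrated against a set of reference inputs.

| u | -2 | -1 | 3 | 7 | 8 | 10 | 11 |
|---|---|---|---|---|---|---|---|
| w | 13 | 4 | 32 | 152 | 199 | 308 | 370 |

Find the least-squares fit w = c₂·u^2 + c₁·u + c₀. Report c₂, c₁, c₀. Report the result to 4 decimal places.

Entries of XᵀX: Σu^2·u^2 = 31236, Σu^2·u = 3204, Σu^2 = 348, Σu·u = 348, Σu = 36, Σ1 = 7.
For Xᵀw: Σu^2·w = 96098, Σu·w = 9872, Σw = 1078.
XᵀX·[c₂, c₁, c₀]ᵀ = Xᵀw becomes [[31236, 3204, 348]; [3204, 348, 36]; [348, 36, 7]]·[c₂, c₁, c₀]ᵀ = [96098, 9872, 1078]ᵀ.
Solving the 3×3 system (Gaussian elimination) gives c₂ = 46747/15708, c₁ = 5221/7140, c₀ = 14986/6545.

c₂ = 2.9760, c₁ = 0.7312, c₀ = 2.2897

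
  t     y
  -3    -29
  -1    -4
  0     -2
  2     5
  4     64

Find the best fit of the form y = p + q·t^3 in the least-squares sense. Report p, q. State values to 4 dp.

Sums needed: Σ1 = 5, Σt^3 = 44, Σt^3·t^3 = 4890.
Right-hand side: Σy = 34, Σt^3·y = 4923.
Normal equations: [[5, 44]; [44, 4890]]·[p, q]ᵀ = [34, 4923]ᵀ.
Eliminating q: 4890·(row 1) − 44·(row 2) gives 22514·p = 4890·34 − 44·4923 = -50352, so p = -25176/11257.
Then q = (4923 − 44·(-25176/11257))/4890 = 23119/22514.

p = -2.2365, q = 1.0269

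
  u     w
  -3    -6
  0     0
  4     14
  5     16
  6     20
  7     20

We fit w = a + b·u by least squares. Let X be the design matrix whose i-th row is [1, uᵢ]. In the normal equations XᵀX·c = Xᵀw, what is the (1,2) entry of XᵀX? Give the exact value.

Row 1 ↔ basis 1, column 2 ↔ basis u, so (XᵀX)_{1,2} = Σᵢ u = (1)·(-3) + (1)·(0) + (1)·(4) + (1)·(5) + (1)·(6) + (1)·(7) = 19.

19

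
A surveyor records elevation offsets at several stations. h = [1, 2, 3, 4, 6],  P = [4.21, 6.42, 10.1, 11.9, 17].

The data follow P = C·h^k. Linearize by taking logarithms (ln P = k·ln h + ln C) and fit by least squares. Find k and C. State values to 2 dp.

k = 0.79, C = 4.05

With ln Pᵢ as the transformed response and ln hᵢ as the regressor:
AᵀA = [[6.8196, 4.9698]; [4.9698, 5]], rhs = [12.3391, 10.9192]ᵀ  (here Σln h = 4.9698, Σ(ln h)² = 6.8196, Σln P = 10.9192, Σln h·ln P = 12.3391).
Slope k = (n·Σln h·ln P − Σln h·Σln P)/(n·Σ(ln h)² − (Σln h)²) = (5·12.3391 − 4.9698·10.9192)/9.3990 = 0.79042; ln C = (Σln P − k·Σln h)/n = 1.39819, so C = exp(1.39819) = 4.04786.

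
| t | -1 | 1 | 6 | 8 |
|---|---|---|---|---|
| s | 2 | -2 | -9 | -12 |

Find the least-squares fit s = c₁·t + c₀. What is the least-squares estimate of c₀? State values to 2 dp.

c₀ = 0.07

MᵀM·[c₁, c₀]ᵀ = Mᵀs reads: 102·c₁ + 14·c₀ = -154;  14·c₁ + 4·c₀ = -21.
Eliminating c₀: 4·(row 1) − 14·(row 2) gives 212·c₁ = 4·(-154) − 14·(-21) = -322, so c₁ = -161/106.
Then c₀ = ((-21) − 14·(-161/106))/4 = 7/106.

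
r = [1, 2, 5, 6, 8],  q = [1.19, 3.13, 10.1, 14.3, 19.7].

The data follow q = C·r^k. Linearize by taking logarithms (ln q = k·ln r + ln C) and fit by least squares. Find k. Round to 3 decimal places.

With ln qᵢ as the transformed response and ln rᵢ as the regressor:
Sums: Σln r = 6.1738, Σ(ln r)² = 10.6052, Σln q = 9.2684, Σln r·ln q = 15.4774.
Normal system: [[10.6052, 6.1738]; [6.1738, 5]]·[k, ln C]ᵀ = [15.4774, 9.2684]ᵀ.
Slope k = (n·Σln r·ln q − Σln r·Σln q)/(n·Σ(ln r)² − (Σln r)²) = (5·15.4774 − 6.1738·9.2684)/14.9105 = 1.35245; ln C = (Σln q − k·Σln r)/n = 0.18373.

k = 1.352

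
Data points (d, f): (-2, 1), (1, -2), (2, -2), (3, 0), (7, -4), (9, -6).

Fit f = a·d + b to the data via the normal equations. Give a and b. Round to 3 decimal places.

Setting ∂/∂a … = 0 gives: 148·a + 20·b = -90;  20·a + 6·b = -13.
Eliminating b: 6·(row 1) − 20·(row 2) gives 488·a = 6·(-90) − 20·(-13) = -280, so a = -35/61.
Then b = ((-13) − 20·(-35/61))/6 = -31/122.

a = -0.574, b = -0.254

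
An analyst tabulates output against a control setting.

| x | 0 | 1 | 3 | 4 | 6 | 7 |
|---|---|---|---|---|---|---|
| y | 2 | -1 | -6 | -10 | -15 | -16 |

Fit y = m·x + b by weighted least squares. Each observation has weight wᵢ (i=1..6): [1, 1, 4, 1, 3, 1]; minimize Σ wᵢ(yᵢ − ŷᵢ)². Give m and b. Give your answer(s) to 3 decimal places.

m = -2.742, b = 1.923

Entries of MᵀWM: Σwᵢ·x·x = 210, Σwᵢ·x = 42, Σwᵢ·1 = 11.
Moment sums: Σwᵢ·x·y = -495, Σwᵢ·y = -94.
Determinant 210·11 − 42² = 546.
m = ((-495)·11 − 42·(-94))/546 = -499/182; b = (210·(-94) − 42·(-495))/546 = 25/13.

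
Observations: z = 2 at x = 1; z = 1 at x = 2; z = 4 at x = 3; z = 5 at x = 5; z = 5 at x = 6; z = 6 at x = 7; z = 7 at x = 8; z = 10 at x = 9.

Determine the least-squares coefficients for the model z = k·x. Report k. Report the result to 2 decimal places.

The normal equations are: 269·k = 259.
(Σx·x = 269, Σx·z = 259.)
Hence k = 259 / 269 ≈ 0.962825.

k = 0.96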